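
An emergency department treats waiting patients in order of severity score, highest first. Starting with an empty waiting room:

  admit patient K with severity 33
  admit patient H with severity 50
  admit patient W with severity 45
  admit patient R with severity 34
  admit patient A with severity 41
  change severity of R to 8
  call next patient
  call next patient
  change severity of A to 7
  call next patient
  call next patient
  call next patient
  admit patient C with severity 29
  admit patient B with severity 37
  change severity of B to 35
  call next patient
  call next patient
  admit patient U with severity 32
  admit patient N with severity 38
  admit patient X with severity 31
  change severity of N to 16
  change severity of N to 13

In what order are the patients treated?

H, W, K, R, A, B, C

add K (severity 33) → {K:33}
add H (severity 50) → {H:50, K:33}
add W (severity 45) → {H:50, W:45, K:33}
add R (severity 34) → {H:50, W:45, R:34, K:33}
add A (severity 41) → {H:50, W:45, A:41, R:34, K:33}
update R to severity 8 → {H:50, W:45, A:41, K:33, R:8}
call next patient → H; now {W:45, A:41, K:33, R:8}
call next patient → W; now {A:41, K:33, R:8}
update A to severity 7 → {K:33, R:8, A:7}
call next patient → K; now {R:8, A:7}
call next patient → R; now {A:7}
call next patient → A; now {}
add C (severity 29) → {C:29}
add B (severity 37) → {B:37, C:29}
update B to severity 35 → {B:35, C:29}
call next patient → B; now {C:29}
call next patient → C; now {}
add U (severity 32) → {U:32}
add N (severity 38) → {N:38, U:32}
add X (severity 31) → {N:38, U:32, X:31}
update N to severity 16 → {U:32, X:31, N:16}
update N to severity 13 → {U:32, X:31, N:13}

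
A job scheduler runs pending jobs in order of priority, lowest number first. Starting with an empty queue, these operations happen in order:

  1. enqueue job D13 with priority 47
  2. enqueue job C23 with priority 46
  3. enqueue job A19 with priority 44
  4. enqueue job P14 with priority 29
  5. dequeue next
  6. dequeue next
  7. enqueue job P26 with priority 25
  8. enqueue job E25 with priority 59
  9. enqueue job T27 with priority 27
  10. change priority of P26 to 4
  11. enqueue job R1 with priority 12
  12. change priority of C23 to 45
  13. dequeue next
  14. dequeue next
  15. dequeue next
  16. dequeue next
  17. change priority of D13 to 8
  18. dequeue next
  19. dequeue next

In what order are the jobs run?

add D13 (priority 47) → {D13:47}
add C23 (priority 46) → {C23:46, D13:47}
add A19 (priority 44) → {A19:44, C23:46, D13:47}
add P14 (priority 29) → {P14:29, A19:44, C23:46, D13:47}
dequeue next → P14; now {A19:44, C23:46, D13:47}
dequeue next → A19; now {C23:46, D13:47}
add P26 (priority 25) → {P26:25, C23:46, D13:47}
add E25 (priority 59) → {P26:25, C23:46, D13:47, E25:59}
add T27 (priority 27) → {P26:25, T27:27, C23:46, D13:47, E25:59}
update P26 to priority 4 → {P26:4, T27:27, C23:46, D13:47, E25:59}
add R1 (priority 12) → {P26:4, R1:12, T27:27, C23:46, D13:47, E25:59}
update C23 to priority 45 → {P26:4, R1:12, T27:27, C23:45, D13:47, E25:59}
dequeue next → P26; now {R1:12, T27:27, C23:45, D13:47, E25:59}
dequeue next → R1; now {T27:27, C23:45, D13:47, E25:59}
dequeue next → T27; now {C23:45, D13:47, E25:59}
dequeue next → C23; now {D13:47, E25:59}
update D13 to priority 8 → {D13:8, E25:59}
dequeue next → D13; now {E25:59}
dequeue next → E25; now {}

P14 → A19 → P26 → R1 → T27 → C23 → D13 → E25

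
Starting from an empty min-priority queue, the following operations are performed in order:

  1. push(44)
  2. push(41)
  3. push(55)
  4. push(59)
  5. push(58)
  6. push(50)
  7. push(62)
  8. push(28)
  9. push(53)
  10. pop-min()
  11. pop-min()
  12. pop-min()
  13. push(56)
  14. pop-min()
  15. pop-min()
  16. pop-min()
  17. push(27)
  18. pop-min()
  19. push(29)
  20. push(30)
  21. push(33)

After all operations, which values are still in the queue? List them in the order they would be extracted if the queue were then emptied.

insert 44 → {44}
insert 41 → {41, 44}
insert 55 → {41, 44, 55}
insert 59 → {41, 44, 55, 59}
insert 58 → {41, 44, 55, 58, 59}
insert 50 → {41, 44, 50, 55, 58, 59}
insert 62 → {41, 44, 50, 55, 58, 59, 62}
insert 28 → {28, 41, 44, 50, 55, 58, 59, 62}
insert 53 → {28, 41, 44, 50, 53, 55, 58, 59, 62}
pop-min → 28; now {41, 44, 50, 53, 55, 58, 59, 62}
pop-min → 41; now {44, 50, 53, 55, 58, 59, 62}
pop-min → 44; now {50, 53, 55, 58, 59, 62}
insert 56 → {50, 53, 55, 56, 58, 59, 62}
pop-min → 50; now {53, 55, 56, 58, 59, 62}
pop-min → 53; now {55, 56, 58, 59, 62}
pop-min → 55; now {56, 58, 59, 62}
insert 27 → {27, 56, 58, 59, 62}
pop-min → 27; now {56, 58, 59, 62}
insert 29 → {29, 56, 58, 59, 62}
insert 30 → {29, 30, 56, 58, 59, 62}
insert 33 → {29, 30, 33, 56, 58, 59, 62}

29 → 30 → 33 → 56 → 58 → 59 → 62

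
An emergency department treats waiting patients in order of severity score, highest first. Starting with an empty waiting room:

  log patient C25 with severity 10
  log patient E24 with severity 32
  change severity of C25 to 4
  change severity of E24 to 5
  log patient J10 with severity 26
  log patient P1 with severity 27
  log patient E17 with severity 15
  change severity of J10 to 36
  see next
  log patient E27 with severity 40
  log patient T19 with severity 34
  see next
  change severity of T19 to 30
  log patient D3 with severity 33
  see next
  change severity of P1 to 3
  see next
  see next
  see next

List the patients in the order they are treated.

add C25 (severity 10) → {C25:10}
add E24 (severity 32) → {E24:32, C25:10}
update C25 to severity 4 → {E24:32, C25:4}
update E24 to severity 5 → {E24:5, C25:4}
add J10 (severity 26) → {J10:26, E24:5, C25:4}
add P1 (severity 27) → {P1:27, J10:26, E24:5, C25:4}
add E17 (severity 15) → {P1:27, J10:26, E17:15, E24:5, C25:4}
update J10 to severity 36 → {J10:36, P1:27, E17:15, E24:5, C25:4}
see next → J10; now {P1:27, E17:15, E24:5, C25:4}
add E27 (severity 40) → {E27:40, P1:27, E17:15, E24:5, C25:4}
add T19 (severity 34) → {E27:40, T19:34, P1:27, E17:15, E24:5, C25:4}
see next → E27; now {T19:34, P1:27, E17:15, E24:5, C25:4}
update T19 to severity 30 → {T19:30, P1:27, E17:15, E24:5, C25:4}
add D3 (severity 33) → {D3:33, T19:30, P1:27, E17:15, E24:5, C25:4}
see next → D3; now {T19:30, P1:27, E17:15, E24:5, C25:4}
update P1 to severity 3 → {T19:30, E17:15, E24:5, C25:4, P1:3}
see next → T19; now {E17:15, E24:5, C25:4, P1:3}
see next → E17; now {E24:5, C25:4, P1:3}
see next → E24; now {C25:4, P1:3}

J10, E27, D3, T19, E17, E24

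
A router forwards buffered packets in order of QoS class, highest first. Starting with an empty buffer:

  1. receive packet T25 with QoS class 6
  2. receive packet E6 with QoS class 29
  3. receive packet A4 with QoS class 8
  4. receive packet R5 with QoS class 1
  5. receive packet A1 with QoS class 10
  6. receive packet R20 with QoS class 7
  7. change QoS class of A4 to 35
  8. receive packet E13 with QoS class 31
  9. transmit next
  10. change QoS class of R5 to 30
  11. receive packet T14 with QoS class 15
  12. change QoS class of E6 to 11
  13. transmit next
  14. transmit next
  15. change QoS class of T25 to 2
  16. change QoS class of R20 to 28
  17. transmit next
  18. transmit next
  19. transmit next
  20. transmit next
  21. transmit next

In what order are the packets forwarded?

A4 → E13 → R5 → R20 → T14 → E6 → A1 → T25

add T25 (QoS class 6) → {T25:6}
add E6 (QoS class 29) → {E6:29, T25:6}
add A4 (QoS class 8) → {E6:29, A4:8, T25:6}
add R5 (QoS class 1) → {E6:29, A4:8, T25:6, R5:1}
add A1 (QoS class 10) → {E6:29, A1:10, A4:8, T25:6, R5:1}
add R20 (QoS class 7) → {E6:29, A1:10, A4:8, R20:7, T25:6, R5:1}
update A4 to QoS class 35 → {A4:35, E6:29, A1:10, R20:7, T25:6, R5:1}
add E13 (QoS class 31) → {A4:35, E13:31, E6:29, A1:10, R20:7, T25:6, R5:1}
transmit next → A4; now {E13:31, E6:29, A1:10, R20:7, T25:6, R5:1}
update R5 to QoS class 30 → {E13:31, R5:30, E6:29, A1:10, R20:7, T25:6}
add T14 (QoS class 15) → {E13:31, R5:30, E6:29, T14:15, A1:10, R20:7, T25:6}
update E6 to QoS class 11 → {E13:31, R5:30, T14:15, E6:11, A1:10, R20:7, T25:6}
transmit next → E13; now {R5:30, T14:15, E6:11, A1:10, R20:7, T25:6}
transmit next → R5; now {T14:15, E6:11, A1:10, R20:7, T25:6}
update T25 to QoS class 2 → {T14:15, E6:11, A1:10, R20:7, T25:2}
update R20 to QoS class 28 → {R20:28, T14:15, E6:11, A1:10, T25:2}
transmit next → R20; now {T14:15, E6:11, A1:10, T25:2}
transmit next → T14; now {E6:11, A1:10, T25:2}
transmit next → E6; now {A1:10, T25:2}
transmit next → A1; now {T25:2}
transmit next → T25; now {}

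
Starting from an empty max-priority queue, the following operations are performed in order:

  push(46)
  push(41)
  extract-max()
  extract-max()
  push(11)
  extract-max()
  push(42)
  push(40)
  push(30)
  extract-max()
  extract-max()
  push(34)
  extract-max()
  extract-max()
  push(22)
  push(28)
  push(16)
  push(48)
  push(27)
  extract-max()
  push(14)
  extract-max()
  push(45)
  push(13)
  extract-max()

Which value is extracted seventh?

insert 46 → {46}
insert 41 → {46, 41}
extract-max → 46; now {41}
extract-max → 41; now {}
insert 11 → {11}
extract-max → 11; now {}
insert 42 → {42}
insert 40 → {42, 40}
insert 30 → {42, 40, 30}
extract-max → 42; now {40, 30}
extract-max → 40; now {30}
insert 34 → {34, 30}
extract-max → 34; now {30}
extract-max → 30; now {}
insert 22 → {22}
insert 28 → {28, 22}
insert 16 → {28, 22, 16}
insert 48 → {48, 28, 22, 16}
insert 27 → {48, 28, 27, 22, 16}
extract-max → 48; now {28, 27, 22, 16}
insert 14 → {28, 27, 22, 16, 14}
extract-max → 28; now {27, 22, 16, 14}
insert 45 → {45, 27, 22, 16, 14}
insert 13 → {45, 27, 22, 16, 14, 13}
extract-max → 45; now {27, 22, 16, 14, 13}

30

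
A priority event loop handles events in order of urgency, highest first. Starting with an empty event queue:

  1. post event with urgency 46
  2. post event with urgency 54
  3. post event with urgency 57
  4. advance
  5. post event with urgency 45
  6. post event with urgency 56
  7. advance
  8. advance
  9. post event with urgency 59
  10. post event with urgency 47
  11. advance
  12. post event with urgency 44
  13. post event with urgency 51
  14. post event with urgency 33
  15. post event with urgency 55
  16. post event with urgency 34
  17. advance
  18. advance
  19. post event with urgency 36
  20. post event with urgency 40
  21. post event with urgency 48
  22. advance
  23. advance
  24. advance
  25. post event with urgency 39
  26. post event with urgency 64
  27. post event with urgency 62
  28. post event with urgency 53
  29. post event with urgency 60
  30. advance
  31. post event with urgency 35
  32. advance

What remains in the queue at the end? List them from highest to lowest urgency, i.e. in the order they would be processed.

60 → 53 → 45 → 44 → 40 → 39 → 36 → 35 → 34 → 33

insert 46 → {46}
insert 54 → {54, 46}
insert 57 → {57, 54, 46}
advance → 57; now {54, 46}
insert 45 → {54, 46, 45}
insert 56 → {56, 54, 46, 45}
advance → 56; now {54, 46, 45}
advance → 54; now {46, 45}
insert 59 → {59, 46, 45}
insert 47 → {59, 47, 46, 45}
advance → 59; now {47, 46, 45}
insert 44 → {47, 46, 45, 44}
insert 51 → {51, 47, 46, 45, 44}
insert 33 → {51, 47, 46, 45, 44, 33}
insert 55 → {55, 51, 47, 46, 45, 44, 33}
insert 34 → {55, 51, 47, 46, 45, 44, 34, 33}
advance → 55; now {51, 47, 46, 45, 44, 34, 33}
advance → 51; now {47, 46, 45, 44, 34, 33}
insert 36 → {47, 46, 45, 44, 36, 34, 33}
insert 40 → {47, 46, 45, 44, 40, 36, 34, 33}
insert 48 → {48, 47, 46, 45, 44, 40, 36, 34, 33}
advance → 48; now {47, 46, 45, 44, 40, 36, 34, 33}
advance → 47; now {46, 45, 44, 40, 36, 34, 33}
advance → 46; now {45, 44, 40, 36, 34, 33}
insert 39 → {45, 44, 40, 39, 36, 34, 33}
insert 64 → {64, 45, 44, 40, 39, 36, 34, 33}
insert 62 → {64, 62, 45, 44, 40, 39, 36, 34, 33}
insert 53 → {64, 62, 53, 45, 44, 40, 39, 36, 34, 33}
insert 60 → {64, 62, 60, 53, 45, 44, 40, 39, 36, 34, 33}
advance → 64; now {62, 60, 53, 45, 44, 40, 39, 36, 34, 33}
insert 35 → {62, 60, 53, 45, 44, 40, 39, 36, 35, 34, 33}
advance → 62; now {60, 53, 45, 44, 40, 39, 36, 35, 34, 33}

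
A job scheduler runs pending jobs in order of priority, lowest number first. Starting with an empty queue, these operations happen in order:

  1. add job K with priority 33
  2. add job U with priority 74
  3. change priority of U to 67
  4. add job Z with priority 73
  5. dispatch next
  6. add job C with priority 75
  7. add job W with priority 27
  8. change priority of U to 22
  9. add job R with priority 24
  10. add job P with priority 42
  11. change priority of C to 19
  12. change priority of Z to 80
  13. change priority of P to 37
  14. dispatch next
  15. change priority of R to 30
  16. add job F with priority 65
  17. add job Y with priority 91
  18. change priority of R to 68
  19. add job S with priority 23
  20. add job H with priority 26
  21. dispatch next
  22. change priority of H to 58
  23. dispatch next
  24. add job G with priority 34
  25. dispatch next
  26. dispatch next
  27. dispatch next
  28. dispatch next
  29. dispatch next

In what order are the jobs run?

add K (priority 33) → {K:33}
add U (priority 74) → {K:33, U:74}
update U to priority 67 → {K:33, U:67}
add Z (priority 73) → {K:33, U:67, Z:73}
dispatch next → K; now {U:67, Z:73}
add C (priority 75) → {U:67, Z:73, C:75}
add W (priority 27) → {W:27, U:67, Z:73, C:75}
update U to priority 22 → {U:22, W:27, Z:73, C:75}
add R (priority 24) → {U:22, R:24, W:27, Z:73, C:75}
add P (priority 42) → {U:22, R:24, W:27, P:42, Z:73, C:75}
update C to priority 19 → {C:19, U:22, R:24, W:27, P:42, Z:73}
update Z to priority 80 → {C:19, U:22, R:24, W:27, P:42, Z:80}
update P to priority 37 → {C:19, U:22, R:24, W:27, P:37, Z:80}
dispatch next → C; now {U:22, R:24, W:27, P:37, Z:80}
update R to priority 30 → {U:22, W:27, R:30, P:37, Z:80}
add F (priority 65) → {U:22, W:27, R:30, P:37, F:65, Z:80}
add Y (priority 91) → {U:22, W:27, R:30, P:37, F:65, Z:80, Y:91}
update R to priority 68 → {U:22, W:27, P:37, F:65, R:68, Z:80, Y:91}
add S (priority 23) → {U:22, S:23, W:27, P:37, F:65, R:68, Z:80, Y:91}
add H (priority 26) → {U:22, S:23, H:26, W:27, P:37, F:65, R:68, Z:80, Y:91}
dispatch next → U; now {S:23, H:26, W:27, P:37, F:65, R:68, Z:80, Y:91}
update H to priority 58 → {S:23, W:27, P:37, H:58, F:65, R:68, Z:80, Y:91}
dispatch next → S; now {W:27, P:37, H:58, F:65, R:68, Z:80, Y:91}
add G (priority 34) → {W:27, G:34, P:37, H:58, F:65, R:68, Z:80, Y:91}
dispatch next → W; now {G:34, P:37, H:58, F:65, R:68, Z:80, Y:91}
dispatch next → G; now {P:37, H:58, F:65, R:68, Z:80, Y:91}
dispatch next → P; now {H:58, F:65, R:68, Z:80, Y:91}
dispatch next → H; now {F:65, R:68, Z:80, Y:91}
dispatch next → F; now {R:68, Z:80, Y:91}

[K, C, U, S, W, G, P, H, F]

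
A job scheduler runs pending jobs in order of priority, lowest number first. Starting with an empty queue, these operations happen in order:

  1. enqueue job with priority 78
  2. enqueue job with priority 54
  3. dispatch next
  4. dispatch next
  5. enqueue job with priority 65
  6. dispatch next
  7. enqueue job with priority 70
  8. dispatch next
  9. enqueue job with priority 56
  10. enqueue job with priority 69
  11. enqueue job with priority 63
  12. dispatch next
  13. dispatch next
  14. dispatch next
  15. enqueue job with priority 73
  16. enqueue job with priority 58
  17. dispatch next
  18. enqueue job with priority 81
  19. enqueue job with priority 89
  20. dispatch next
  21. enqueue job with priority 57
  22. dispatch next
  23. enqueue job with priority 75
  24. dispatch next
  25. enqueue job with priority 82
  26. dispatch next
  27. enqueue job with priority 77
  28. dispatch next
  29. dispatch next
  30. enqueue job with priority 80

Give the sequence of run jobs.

insert 78 → {78}
insert 54 → {54, 78}
dispatch next → 54; now {78}
dispatch next → 78; now {}
insert 65 → {65}
dispatch next → 65; now {}
insert 70 → {70}
dispatch next → 70; now {}
insert 56 → {56}
insert 69 → {56, 69}
insert 63 → {56, 63, 69}
dispatch next → 56; now {63, 69}
dispatch next → 63; now {69}
dispatch next → 69; now {}
insert 73 → {73}
insert 58 → {58, 73}
dispatch next → 58; now {73}
insert 81 → {73, 81}
insert 89 → {73, 81, 89}
dispatch next → 73; now {81, 89}
insert 57 → {57, 81, 89}
dispatch next → 57; now {81, 89}
insert 75 → {75, 81, 89}
dispatch next → 75; now {81, 89}
insert 82 → {81, 82, 89}
dispatch next → 81; now {82, 89}
insert 77 → {77, 82, 89}
dispatch next → 77; now {82, 89}
dispatch next → 82; now {89}
insert 80 → {80, 89}

54 → 78 → 65 → 70 → 56 → 63 → 69 → 58 → 73 → 57 → 75 → 81 → 77 → 82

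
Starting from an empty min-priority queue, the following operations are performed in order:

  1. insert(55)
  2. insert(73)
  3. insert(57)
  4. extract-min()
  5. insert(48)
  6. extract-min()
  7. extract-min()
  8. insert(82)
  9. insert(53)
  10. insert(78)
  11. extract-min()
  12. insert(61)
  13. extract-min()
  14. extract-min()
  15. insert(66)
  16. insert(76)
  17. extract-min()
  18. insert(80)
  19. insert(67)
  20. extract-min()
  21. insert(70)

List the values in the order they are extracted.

[55, 48, 57, 53, 61, 73, 66, 67]

insert 55 → {55}
insert 73 → {55, 73}
insert 57 → {55, 57, 73}
extract-min → 55; now {57, 73}
insert 48 → {48, 57, 73}
extract-min → 48; now {57, 73}
extract-min → 57; now {73}
insert 82 → {73, 82}
insert 53 → {53, 73, 82}
insert 78 → {53, 73, 78, 82}
extract-min → 53; now {73, 78, 82}
insert 61 → {61, 73, 78, 82}
extract-min → 61; now {73, 78, 82}
extract-min → 73; now {78, 82}
insert 66 → {66, 78, 82}
insert 76 → {66, 76, 78, 82}
extract-min → 66; now {76, 78, 82}
insert 80 → {76, 78, 80, 82}
insert 67 → {67, 76, 78, 80, 82}
extract-min → 67; now {76, 78, 80, 82}
insert 70 → {70, 76, 78, 80, 82}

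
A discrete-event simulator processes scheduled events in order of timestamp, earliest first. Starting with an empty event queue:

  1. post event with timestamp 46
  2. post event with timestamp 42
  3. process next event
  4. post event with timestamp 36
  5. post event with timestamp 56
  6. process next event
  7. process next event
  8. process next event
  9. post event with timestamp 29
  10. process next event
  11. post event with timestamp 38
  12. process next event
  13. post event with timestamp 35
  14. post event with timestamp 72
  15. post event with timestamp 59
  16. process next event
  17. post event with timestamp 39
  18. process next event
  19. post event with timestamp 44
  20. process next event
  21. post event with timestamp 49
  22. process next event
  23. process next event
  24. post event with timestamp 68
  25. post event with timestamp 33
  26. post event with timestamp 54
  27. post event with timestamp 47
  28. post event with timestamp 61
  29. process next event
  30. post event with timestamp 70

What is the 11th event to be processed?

59

insert 46 → {46}
insert 42 → {42, 46}
process next event → 42; now {46}
insert 36 → {36, 46}
insert 56 → {36, 46, 56}
process next event → 36; now {46, 56}
process next event → 46; now {56}
process next event → 56; now {}
insert 29 → {29}
process next event → 29; now {}
insert 38 → {38}
process next event → 38; now {}
insert 35 → {35}
insert 72 → {35, 72}
insert 59 → {35, 59, 72}
process next event → 35; now {59, 72}
insert 39 → {39, 59, 72}
process next event → 39; now {59, 72}
insert 44 → {44, 59, 72}
process next event → 44; now {59, 72}
insert 49 → {49, 59, 72}
process next event → 49; now {59, 72}
process next event → 59; now {72}
insert 68 → {68, 72}
insert 33 → {33, 68, 72}
insert 54 → {33, 54, 68, 72}
insert 47 → {33, 47, 54, 68, 72}
insert 61 → {33, 47, 54, 61, 68, 72}
process next event → 33; now {47, 54, 61, 68, 72}
insert 70 → {47, 54, 61, 68, 70, 72}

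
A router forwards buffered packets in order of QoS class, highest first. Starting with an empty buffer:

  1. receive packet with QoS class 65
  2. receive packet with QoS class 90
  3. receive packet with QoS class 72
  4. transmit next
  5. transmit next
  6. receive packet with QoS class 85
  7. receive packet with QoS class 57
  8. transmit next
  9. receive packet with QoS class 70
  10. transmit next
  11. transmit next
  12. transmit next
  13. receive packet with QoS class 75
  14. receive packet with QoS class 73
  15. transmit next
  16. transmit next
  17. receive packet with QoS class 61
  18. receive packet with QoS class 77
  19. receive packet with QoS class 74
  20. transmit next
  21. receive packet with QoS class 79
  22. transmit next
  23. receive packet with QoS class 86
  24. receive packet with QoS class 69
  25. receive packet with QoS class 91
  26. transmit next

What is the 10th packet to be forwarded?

insert 65 → {65}
insert 90 → {90, 65}
insert 72 → {90, 72, 65}
transmit next → 90; now {72, 65}
transmit next → 72; now {65}
insert 85 → {85, 65}
insert 57 → {85, 65, 57}
transmit next → 85; now {65, 57}
insert 70 → {70, 65, 57}
transmit next → 70; now {65, 57}
transmit next → 65; now {57}
transmit next → 57; now {}
insert 75 → {75}
insert 73 → {75, 73}
transmit next → 75; now {73}
transmit next → 73; now {}
insert 61 → {61}
insert 77 → {77, 61}
insert 74 → {77, 74, 61}
transmit next → 77; now {74, 61}
insert 79 → {79, 74, 61}
transmit next → 79; now {74, 61}
insert 86 → {86, 74, 61}
insert 69 → {86, 74, 69, 61}
insert 91 → {91, 86, 74, 69, 61}
transmit next → 91; now {86, 74, 69, 61}

79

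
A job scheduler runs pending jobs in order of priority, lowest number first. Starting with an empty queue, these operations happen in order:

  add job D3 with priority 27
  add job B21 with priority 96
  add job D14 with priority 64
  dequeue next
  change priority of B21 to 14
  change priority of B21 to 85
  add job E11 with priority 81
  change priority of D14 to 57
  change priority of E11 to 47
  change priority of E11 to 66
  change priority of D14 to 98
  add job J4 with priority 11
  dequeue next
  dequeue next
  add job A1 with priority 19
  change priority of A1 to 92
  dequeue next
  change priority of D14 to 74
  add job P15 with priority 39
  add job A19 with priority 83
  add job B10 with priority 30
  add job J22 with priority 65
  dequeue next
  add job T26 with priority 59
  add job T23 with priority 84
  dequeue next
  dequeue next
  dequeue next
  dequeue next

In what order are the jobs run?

[D3, J4, E11, B21, B10, P15, T26, J22, D14]

add D3 (priority 27) → {D3:27}
add B21 (priority 96) → {D3:27, B21:96}
add D14 (priority 64) → {D3:27, D14:64, B21:96}
dequeue next → D3; now {D14:64, B21:96}
update B21 to priority 14 → {B21:14, D14:64}
update B21 to priority 85 → {D14:64, B21:85}
add E11 (priority 81) → {D14:64, E11:81, B21:85}
update D14 to priority 57 → {D14:57, E11:81, B21:85}
update E11 to priority 47 → {E11:47, D14:57, B21:85}
update E11 to priority 66 → {D14:57, E11:66, B21:85}
update D14 to priority 98 → {E11:66, B21:85, D14:98}
add J4 (priority 11) → {J4:11, E11:66, B21:85, D14:98}
dequeue next → J4; now {E11:66, B21:85, D14:98}
dequeue next → E11; now {B21:85, D14:98}
add A1 (priority 19) → {A1:19, B21:85, D14:98}
update A1 to priority 92 → {B21:85, A1:92, D14:98}
dequeue next → B21; now {A1:92, D14:98}
update D14 to priority 74 → {D14:74, A1:92}
add P15 (priority 39) → {P15:39, D14:74, A1:92}
add A19 (priority 83) → {P15:39, D14:74, A19:83, A1:92}
add B10 (priority 30) → {B10:30, P15:39, D14:74, A19:83, A1:92}
add J22 (priority 65) → {B10:30, P15:39, J22:65, D14:74, A19:83, A1:92}
dequeue next → B10; now {P15:39, J22:65, D14:74, A19:83, A1:92}
add T26 (priority 59) → {P15:39, T26:59, J22:65, D14:74, A19:83, A1:92}
add T23 (priority 84) → {P15:39, T26:59, J22:65, D14:74, A19:83, T23:84, A1:92}
dequeue next → P15; now {T26:59, J22:65, D14:74, A19:83, T23:84, A1:92}
dequeue next → T26; now {J22:65, D14:74, A19:83, T23:84, A1:92}
dequeue next → J22; now {D14:74, A19:83, T23:84, A1:92}
dequeue next → D14; now {A19:83, T23:84, A1:92}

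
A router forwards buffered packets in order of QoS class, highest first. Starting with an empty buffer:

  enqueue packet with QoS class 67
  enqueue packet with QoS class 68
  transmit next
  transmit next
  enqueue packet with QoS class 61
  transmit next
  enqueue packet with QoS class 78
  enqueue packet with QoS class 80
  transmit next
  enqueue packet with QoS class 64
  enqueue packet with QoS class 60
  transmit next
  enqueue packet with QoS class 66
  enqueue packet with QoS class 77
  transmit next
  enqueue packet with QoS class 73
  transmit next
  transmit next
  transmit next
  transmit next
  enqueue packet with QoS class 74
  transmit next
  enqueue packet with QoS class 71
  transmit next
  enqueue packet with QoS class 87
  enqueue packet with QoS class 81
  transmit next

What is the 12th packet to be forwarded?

insert 67 → {67}
insert 68 → {68, 67}
transmit next → 68; now {67}
transmit next → 67; now {}
insert 61 → {61}
transmit next → 61; now {}
insert 78 → {78}
insert 80 → {80, 78}
transmit next → 80; now {78}
insert 64 → {78, 64}
insert 60 → {78, 64, 60}
transmit next → 78; now {64, 60}
insert 66 → {66, 64, 60}
insert 77 → {77, 66, 64, 60}
transmit next → 77; now {66, 64, 60}
insert 73 → {73, 66, 64, 60}
transmit next → 73; now {66, 64, 60}
transmit next → 66; now {64, 60}
transmit next → 64; now {60}
transmit next → 60; now {}
insert 74 → {74}
transmit next → 74; now {}
insert 71 → {71}
transmit next → 71; now {}
insert 87 → {87}
insert 81 → {87, 81}
transmit next → 87; now {81}

71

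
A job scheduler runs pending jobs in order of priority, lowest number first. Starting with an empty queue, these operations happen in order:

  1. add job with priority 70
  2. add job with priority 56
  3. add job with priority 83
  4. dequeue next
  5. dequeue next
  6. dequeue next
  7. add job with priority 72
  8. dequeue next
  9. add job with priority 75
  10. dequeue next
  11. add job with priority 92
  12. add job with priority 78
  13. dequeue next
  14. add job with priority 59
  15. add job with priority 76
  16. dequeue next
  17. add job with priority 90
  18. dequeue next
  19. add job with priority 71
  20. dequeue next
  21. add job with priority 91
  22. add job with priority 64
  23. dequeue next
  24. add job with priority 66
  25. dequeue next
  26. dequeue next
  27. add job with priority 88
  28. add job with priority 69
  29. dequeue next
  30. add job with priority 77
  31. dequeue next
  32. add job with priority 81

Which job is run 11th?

insert 70 → {70}
insert 56 → {56, 70}
insert 83 → {56, 70, 83}
dequeue next → 56; now {70, 83}
dequeue next → 70; now {83}
dequeue next → 83; now {}
insert 72 → {72}
dequeue next → 72; now {}
insert 75 → {75}
dequeue next → 75; now {}
insert 92 → {92}
insert 78 → {78, 92}
dequeue next → 78; now {92}
insert 59 → {59, 92}
insert 76 → {59, 76, 92}
dequeue next → 59; now {76, 92}
insert 90 → {76, 90, 92}
dequeue next → 76; now {90, 92}
insert 71 → {71, 90, 92}
dequeue next → 71; now {90, 92}
insert 91 → {90, 91, 92}
insert 64 → {64, 90, 91, 92}
dequeue next → 64; now {90, 91, 92}
insert 66 → {66, 90, 91, 92}
dequeue next → 66; now {90, 91, 92}
dequeue next → 90; now {91, 92}
insert 88 → {88, 91, 92}
insert 69 → {69, 88, 91, 92}
dequeue next → 69; now {88, 91, 92}
insert 77 → {77, 88, 91, 92}
dequeue next → 77; now {88, 91, 92}
insert 81 → {81, 88, 91, 92}

66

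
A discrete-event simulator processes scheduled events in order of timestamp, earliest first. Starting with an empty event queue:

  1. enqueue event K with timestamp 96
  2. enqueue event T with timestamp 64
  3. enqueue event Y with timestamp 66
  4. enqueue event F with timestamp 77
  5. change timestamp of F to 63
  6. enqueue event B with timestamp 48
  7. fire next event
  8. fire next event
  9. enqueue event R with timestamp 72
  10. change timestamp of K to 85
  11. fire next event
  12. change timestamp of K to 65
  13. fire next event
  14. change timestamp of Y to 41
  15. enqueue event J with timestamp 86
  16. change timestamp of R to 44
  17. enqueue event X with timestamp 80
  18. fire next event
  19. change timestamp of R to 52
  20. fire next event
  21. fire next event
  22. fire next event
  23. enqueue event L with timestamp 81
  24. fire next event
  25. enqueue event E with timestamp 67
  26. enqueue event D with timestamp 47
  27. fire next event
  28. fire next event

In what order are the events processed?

add K (timestamp 96) → {K:96}
add T (timestamp 64) → {T:64, K:96}
add Y (timestamp 66) → {T:64, Y:66, K:96}
add F (timestamp 77) → {T:64, Y:66, F:77, K:96}
update F to timestamp 63 → {F:63, T:64, Y:66, K:96}
add B (timestamp 48) → {B:48, F:63, T:64, Y:66, K:96}
fire next event → B; now {F:63, T:64, Y:66, K:96}
fire next event → F; now {T:64, Y:66, K:96}
add R (timestamp 72) → {T:64, Y:66, R:72, K:96}
update K to timestamp 85 → {T:64, Y:66, R:72, K:85}
fire next event → T; now {Y:66, R:72, K:85}
update K to timestamp 65 → {K:65, Y:66, R:72}
fire next event → K; now {Y:66, R:72}
update Y to timestamp 41 → {Y:41, R:72}
add J (timestamp 86) → {Y:41, R:72, J:86}
update R to timestamp 44 → {Y:41, R:44, J:86}
add X (timestamp 80) → {Y:41, R:44, X:80, J:86}
fire next event → Y; now {R:44, X:80, J:86}
update R to timestamp 52 → {R:52, X:80, J:86}
fire next event → R; now {X:80, J:86}
fire next event → X; now {J:86}
fire next event → J; now {}
add L (timestamp 81) → {L:81}
fire next event → L; now {}
add E (timestamp 67) → {E:67}
add D (timestamp 47) → {D:47, E:67}
fire next event → D; now {E:67}
fire next event → E; now {}

B, F, T, K, Y, R, X, J, L, D, E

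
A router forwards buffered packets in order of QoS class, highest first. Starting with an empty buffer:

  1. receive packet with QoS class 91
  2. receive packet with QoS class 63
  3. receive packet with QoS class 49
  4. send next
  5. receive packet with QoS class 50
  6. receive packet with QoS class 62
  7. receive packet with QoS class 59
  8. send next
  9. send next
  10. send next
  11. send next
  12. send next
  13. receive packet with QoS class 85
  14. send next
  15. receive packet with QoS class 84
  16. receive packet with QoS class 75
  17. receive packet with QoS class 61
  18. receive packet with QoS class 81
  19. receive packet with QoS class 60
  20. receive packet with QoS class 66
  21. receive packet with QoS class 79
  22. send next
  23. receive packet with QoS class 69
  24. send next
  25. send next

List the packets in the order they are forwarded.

91, 63, 62, 59, 50, 49, 85, 84, 81, 79

insert 91 → {91}
insert 63 → {91, 63}
insert 49 → {91, 63, 49}
send next → 91; now {63, 49}
insert 50 → {63, 50, 49}
insert 62 → {63, 62, 50, 49}
insert 59 → {63, 62, 59, 50, 49}
send next → 63; now {62, 59, 50, 49}
send next → 62; now {59, 50, 49}
send next → 59; now {50, 49}
send next → 50; now {49}
send next → 49; now {}
insert 85 → {85}
send next → 85; now {}
insert 84 → {84}
insert 75 → {84, 75}
insert 61 → {84, 75, 61}
insert 81 → {84, 81, 75, 61}
insert 60 → {84, 81, 75, 61, 60}
insert 66 → {84, 81, 75, 66, 61, 60}
insert 79 → {84, 81, 79, 75, 66, 61, 60}
send next → 84; now {81, 79, 75, 66, 61, 60}
insert 69 → {81, 79, 75, 69, 66, 61, 60}
send next → 81; now {79, 75, 69, 66, 61, 60}
send next → 79; now {75, 69, 66, 61, 60}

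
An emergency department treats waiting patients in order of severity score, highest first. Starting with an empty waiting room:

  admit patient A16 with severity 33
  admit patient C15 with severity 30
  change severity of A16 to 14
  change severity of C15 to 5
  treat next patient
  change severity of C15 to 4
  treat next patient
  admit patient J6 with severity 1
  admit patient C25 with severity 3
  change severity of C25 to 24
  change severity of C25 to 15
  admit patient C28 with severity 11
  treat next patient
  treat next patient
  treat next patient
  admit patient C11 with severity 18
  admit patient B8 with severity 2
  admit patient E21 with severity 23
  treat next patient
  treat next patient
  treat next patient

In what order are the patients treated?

[A16, C15, C25, C28, J6, E21, C11, B8]

add A16 (severity 33) → {A16:33}
add C15 (severity 30) → {A16:33, C15:30}
update A16 to severity 14 → {C15:30, A16:14}
update C15 to severity 5 → {A16:14, C15:5}
treat next patient → A16; now {C15:5}
update C15 to severity 4 → {C15:4}
treat next patient → C15; now {}
add J6 (severity 1) → {J6:1}
add C25 (severity 3) → {C25:3, J6:1}
update C25 to severity 24 → {C25:24, J6:1}
update C25 to severity 15 → {C25:15, J6:1}
add C28 (severity 11) → {C25:15, C28:11, J6:1}
treat next patient → C25; now {C28:11, J6:1}
treat next patient → C28; now {J6:1}
treat next patient → J6; now {}
add C11 (severity 18) → {C11:18}
add B8 (severity 2) → {C11:18, B8:2}
add E21 (severity 23) → {E21:23, C11:18, B8:2}
treat next patient → E21; now {C11:18, B8:2}
treat next patient → C11; now {B8:2}
treat next patient → B8; now {}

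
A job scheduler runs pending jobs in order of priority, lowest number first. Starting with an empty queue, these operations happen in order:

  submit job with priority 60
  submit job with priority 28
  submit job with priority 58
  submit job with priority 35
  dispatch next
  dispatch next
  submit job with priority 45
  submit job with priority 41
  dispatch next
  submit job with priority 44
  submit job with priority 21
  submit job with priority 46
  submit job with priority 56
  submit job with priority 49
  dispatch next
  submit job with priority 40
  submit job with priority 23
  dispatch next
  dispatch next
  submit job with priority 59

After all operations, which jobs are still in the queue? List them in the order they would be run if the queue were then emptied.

44, 45, 46, 49, 56, 58, 59, 60

insert 60 → {60}
insert 28 → {28, 60}
insert 58 → {28, 58, 60}
insert 35 → {28, 35, 58, 60}
dispatch next → 28; now {35, 58, 60}
dispatch next → 35; now {58, 60}
insert 45 → {45, 58, 60}
insert 41 → {41, 45, 58, 60}
dispatch next → 41; now {45, 58, 60}
insert 44 → {44, 45, 58, 60}
insert 21 → {21, 44, 45, 58, 60}
insert 46 → {21, 44, 45, 46, 58, 60}
insert 56 → {21, 44, 45, 46, 56, 58, 60}
insert 49 → {21, 44, 45, 46, 49, 56, 58, 60}
dispatch next → 21; now {44, 45, 46, 49, 56, 58, 60}
insert 40 → {40, 44, 45, 46, 49, 56, 58, 60}
insert 23 → {23, 40, 44, 45, 46, 49, 56, 58, 60}
dispatch next → 23; now {40, 44, 45, 46, 49, 56, 58, 60}
dispatch next → 40; now {44, 45, 46, 49, 56, 58, 60}
insert 59 → {44, 45, 46, 49, 56, 58, 59, 60}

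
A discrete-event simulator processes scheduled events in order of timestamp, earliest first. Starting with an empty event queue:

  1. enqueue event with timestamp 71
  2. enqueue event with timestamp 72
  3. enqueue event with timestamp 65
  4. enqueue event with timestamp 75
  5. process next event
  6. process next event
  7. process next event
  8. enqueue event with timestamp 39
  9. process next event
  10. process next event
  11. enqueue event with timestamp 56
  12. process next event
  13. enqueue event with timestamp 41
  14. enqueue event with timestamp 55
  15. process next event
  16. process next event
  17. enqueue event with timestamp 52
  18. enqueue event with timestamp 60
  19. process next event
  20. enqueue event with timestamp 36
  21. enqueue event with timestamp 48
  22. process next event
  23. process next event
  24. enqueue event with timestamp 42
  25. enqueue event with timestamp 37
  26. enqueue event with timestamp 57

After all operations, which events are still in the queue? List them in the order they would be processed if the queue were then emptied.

37, 42, 57, 60

insert 71 → {71}
insert 72 → {71, 72}
insert 65 → {65, 71, 72}
insert 75 → {65, 71, 72, 75}
process next event → 65; now {71, 72, 75}
process next event → 71; now {72, 75}
process next event → 72; now {75}
insert 39 → {39, 75}
process next event → 39; now {75}
process next event → 75; now {}
insert 56 → {56}
process next event → 56; now {}
insert 41 → {41}
insert 55 → {41, 55}
process next event → 41; now {55}
process next event → 55; now {}
insert 52 → {52}
insert 60 → {52, 60}
process next event → 52; now {60}
insert 36 → {36, 60}
insert 48 → {36, 48, 60}
process next event → 36; now {48, 60}
process next event → 48; now {60}
insert 42 → {42, 60}
insert 37 → {37, 42, 60}
insert 57 → {37, 42, 57, 60}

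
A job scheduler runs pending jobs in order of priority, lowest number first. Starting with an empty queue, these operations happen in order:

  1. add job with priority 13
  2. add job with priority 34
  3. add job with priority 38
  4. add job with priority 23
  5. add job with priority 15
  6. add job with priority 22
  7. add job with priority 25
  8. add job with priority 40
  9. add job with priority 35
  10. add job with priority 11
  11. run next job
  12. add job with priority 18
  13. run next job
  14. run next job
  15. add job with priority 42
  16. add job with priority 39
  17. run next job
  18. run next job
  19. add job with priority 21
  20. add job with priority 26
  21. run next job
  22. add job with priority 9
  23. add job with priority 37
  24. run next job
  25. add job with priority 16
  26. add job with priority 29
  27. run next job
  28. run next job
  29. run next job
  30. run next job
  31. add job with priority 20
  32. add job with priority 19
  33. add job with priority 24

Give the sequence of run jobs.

insert 13 → {13}
insert 34 → {13, 34}
insert 38 → {13, 34, 38}
insert 23 → {13, 23, 34, 38}
insert 15 → {13, 15, 23, 34, 38}
insert 22 → {13, 15, 22, 23, 34, 38}
insert 25 → {13, 15, 22, 23, 25, 34, 38}
insert 40 → {13, 15, 22, 23, 25, 34, 38, 40}
insert 35 → {13, 15, 22, 23, 25, 34, 35, 38, 40}
insert 11 → {11, 13, 15, 22, 23, 25, 34, 35, 38, 40}
run next job → 11; now {13, 15, 22, 23, 25, 34, 35, 38, 40}
insert 18 → {13, 15, 18, 22, 23, 25, 34, 35, 38, 40}
run next job → 13; now {15, 18, 22, 23, 25, 34, 35, 38, 40}
run next job → 15; now {18, 22, 23, 25, 34, 35, 38, 40}
insert 42 → {18, 22, 23, 25, 34, 35, 38, 40, 42}
insert 39 → {18, 22, 23, 25, 34, 35, 38, 39, 40, 42}
run next job → 18; now {22, 23, 25, 34, 35, 38, 39, 40, 42}
run next job → 22; now {23, 25, 34, 35, 38, 39, 40, 42}
insert 21 → {21, 23, 25, 34, 35, 38, 39, 40, 42}
insert 26 → {21, 23, 25, 26, 34, 35, 38, 39, 40, 42}
run next job → 21; now {23, 25, 26, 34, 35, 38, 39, 40, 42}
insert 9 → {9, 23, 25, 26, 34, 35, 38, 39, 40, 42}
insert 37 → {9, 23, 25, 26, 34, 35, 37, 38, 39, 40, 42}
run next job → 9; now {23, 25, 26, 34, 35, 37, 38, 39, 40, 42}
insert 16 → {16, 23, 25, 26, 34, 35, 37, 38, 39, 40, 42}
insert 29 → {16, 23, 25, 26, 29, 34, 35, 37, 38, 39, 40, 42}
run next job → 16; now {23, 25, 26, 29, 34, 35, 37, 38, 39, 40, 42}
run next job → 23; now {25, 26, 29, 34, 35, 37, 38, 39, 40, 42}
run next job → 25; now {26, 29, 34, 35, 37, 38, 39, 40, 42}
run next job → 26; now {29, 34, 35, 37, 38, 39, 40, 42}
insert 20 → {20, 29, 34, 35, 37, 38, 39, 40, 42}
insert 19 → {19, 20, 29, 34, 35, 37, 38, 39, 40, 42}
insert 24 → {19, 20, 24, 29, 34, 35, 37, 38, 39, 40, 42}

11 → 13 → 15 → 18 → 22 → 21 → 9 → 16 → 23 → 25 → 26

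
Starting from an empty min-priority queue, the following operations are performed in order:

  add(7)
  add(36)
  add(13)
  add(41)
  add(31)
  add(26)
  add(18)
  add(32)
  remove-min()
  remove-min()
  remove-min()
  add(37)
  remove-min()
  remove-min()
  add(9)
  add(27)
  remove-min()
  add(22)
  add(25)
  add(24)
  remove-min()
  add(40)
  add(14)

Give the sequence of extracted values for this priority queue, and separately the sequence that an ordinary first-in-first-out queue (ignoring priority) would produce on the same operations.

insert 7 → {7}
insert 36 → {7, 36}
insert 13 → {7, 13, 36}
insert 41 → {7, 13, 36, 41}
insert 31 → {7, 13, 31, 36, 41}
insert 26 → {7, 13, 26, 31, 36, 41}
insert 18 → {7, 13, 18, 26, 31, 36, 41}
insert 32 → {7, 13, 18, 26, 31, 32, 36, 41}
remove-min → 7; now {13, 18, 26, 31, 32, 36, 41}
remove-min → 13; now {18, 26, 31, 32, 36, 41}
remove-min → 18; now {26, 31, 32, 36, 41}
insert 37 → {26, 31, 32, 36, 37, 41}
remove-min → 26; now {31, 32, 36, 37, 41}
remove-min → 31; now {32, 36, 37, 41}
insert 9 → {9, 32, 36, 37, 41}
insert 27 → {9, 27, 32, 36, 37, 41}
remove-min → 9; now {27, 32, 36, 37, 41}
insert 22 → {22, 27, 32, 36, 37, 41}
insert 25 → {22, 25, 27, 32, 36, 37, 41}
insert 24 → {22, 24, 25, 27, 32, 36, 37, 41}
remove-min → 22; now {24, 25, 27, 32, 36, 37, 41}
insert 40 → {24, 25, 27, 32, 36, 37, 40, 41}
insert 14 → {14, 24, 25, 27, 32, 36, 37, 40, 41}

priority queue: [7, 13, 18, 26, 31, 9, 22]; FIFO queue: 7, 36, 13, 41, 31, 26, 18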